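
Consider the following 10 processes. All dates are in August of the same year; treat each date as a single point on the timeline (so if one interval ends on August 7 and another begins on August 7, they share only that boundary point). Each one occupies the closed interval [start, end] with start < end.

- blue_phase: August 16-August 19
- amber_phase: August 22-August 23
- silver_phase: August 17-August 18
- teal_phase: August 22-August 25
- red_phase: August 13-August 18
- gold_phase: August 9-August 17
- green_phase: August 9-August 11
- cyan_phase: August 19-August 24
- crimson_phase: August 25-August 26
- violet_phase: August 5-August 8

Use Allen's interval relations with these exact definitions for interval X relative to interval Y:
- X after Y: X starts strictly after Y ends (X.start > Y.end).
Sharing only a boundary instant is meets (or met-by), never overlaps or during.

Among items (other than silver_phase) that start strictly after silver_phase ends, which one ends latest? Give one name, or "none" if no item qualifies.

crimson_phase

Target silver_phase = [August 17, August 18].
amber_phase [August 22, August 23] → after → candidate.
blue_phase [August 16, August 19] → contains → excluded.
crimson_phase [August 25, August 26] → after → candidate.
cyan_phase [August 19, August 24] → after → candidate.
gold_phase [August 9, August 17] → meets → excluded.
green_phase [August 9, August 11] → before → excluded.
red_phase [August 13, August 18] → finished-by → excluded.
teal_phase [August 22, August 25] → after → candidate.
violet_phase [August 5, August 8] → before → excluded.
Among candidates, latest end is August 26 → crimson_phase.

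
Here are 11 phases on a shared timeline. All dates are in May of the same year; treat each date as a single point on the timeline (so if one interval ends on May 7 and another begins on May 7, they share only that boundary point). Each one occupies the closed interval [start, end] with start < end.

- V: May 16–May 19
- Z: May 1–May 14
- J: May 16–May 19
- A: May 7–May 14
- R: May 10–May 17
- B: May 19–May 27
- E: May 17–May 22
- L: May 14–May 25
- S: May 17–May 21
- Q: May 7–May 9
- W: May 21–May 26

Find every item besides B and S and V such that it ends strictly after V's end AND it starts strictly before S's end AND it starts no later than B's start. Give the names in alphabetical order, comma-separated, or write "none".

E, L

Conditions: its end is strictly after V's end (X.end > May 19) AND its start is strictly before S's end (X.start < May 21) AND its start is no later than B's start (X.start <= May 19).
A: end May 14 > May 19? ✗; start May 7 < May 21? ✓; start May 7 <= May 19? ✓ → no.
E: end May 22 > May 19? ✓; start May 17 < May 21? ✓; start May 17 <= May 19? ✓ → yes.
J: end May 19 > May 19? ✗; start May 16 < May 21? ✓; start May 16 <= May 19? ✓ → no.
L: end May 25 > May 19? ✓; start May 14 < May 21? ✓; start May 14 <= May 19? ✓ → yes.
Q: end May 9 > May 19? ✗; start May 7 < May 21? ✓; start May 7 <= May 19? ✓ → no.
R: end May 17 > May 19? ✗; start May 10 < May 21? ✓; start May 10 <= May 19? ✓ → no.
W: end May 26 > May 19? ✓; start May 21 < May 21? ✗; start May 21 <= May 19? ✗ → no.
Z: end May 14 > May 19? ✗; start May 1 < May 21? ✓; start May 1 <= May 19? ✓ → no.
Result: E, L.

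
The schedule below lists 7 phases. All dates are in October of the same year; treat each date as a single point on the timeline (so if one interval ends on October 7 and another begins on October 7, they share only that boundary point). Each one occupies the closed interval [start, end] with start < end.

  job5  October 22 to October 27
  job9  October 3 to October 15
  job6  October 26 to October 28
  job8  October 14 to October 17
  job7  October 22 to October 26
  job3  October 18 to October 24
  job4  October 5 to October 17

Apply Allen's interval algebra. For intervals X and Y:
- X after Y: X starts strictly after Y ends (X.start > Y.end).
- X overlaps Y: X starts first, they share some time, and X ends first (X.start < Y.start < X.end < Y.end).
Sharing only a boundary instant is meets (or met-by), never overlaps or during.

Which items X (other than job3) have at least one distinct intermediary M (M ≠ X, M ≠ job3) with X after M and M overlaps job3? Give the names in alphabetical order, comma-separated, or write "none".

none

Target job3 = [October 18, October 24].
Intermediaries M with M overlaps job3: none.
Union: none.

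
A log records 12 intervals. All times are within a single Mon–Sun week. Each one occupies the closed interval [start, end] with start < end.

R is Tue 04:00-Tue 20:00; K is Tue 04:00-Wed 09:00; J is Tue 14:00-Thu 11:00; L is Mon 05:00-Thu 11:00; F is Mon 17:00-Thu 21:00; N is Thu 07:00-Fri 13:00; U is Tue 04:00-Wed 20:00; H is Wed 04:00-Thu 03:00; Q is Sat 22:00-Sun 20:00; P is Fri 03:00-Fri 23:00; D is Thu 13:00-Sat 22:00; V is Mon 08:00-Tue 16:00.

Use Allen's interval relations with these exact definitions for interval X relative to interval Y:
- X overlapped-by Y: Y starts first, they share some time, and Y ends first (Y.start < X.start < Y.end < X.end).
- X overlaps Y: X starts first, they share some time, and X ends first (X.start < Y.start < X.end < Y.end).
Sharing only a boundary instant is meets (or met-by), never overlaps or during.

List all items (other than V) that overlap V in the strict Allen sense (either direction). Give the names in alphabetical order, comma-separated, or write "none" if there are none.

F, J, K, R, U

Target V = [Mon 08:00, Tue 16:00].
D [Thu 13:00, Sat 22:00] → after → no.
F [Mon 17:00, Thu 21:00] → overlapped-by → yes.
H [Wed 04:00, Thu 03:00] → after → no.
J [Tue 14:00, Thu 11:00] → overlapped-by → yes.
K [Tue 04:00, Wed 09:00] → overlapped-by → yes.
L [Mon 05:00, Thu 11:00] → contains → no.
N [Thu 07:00, Fri 13:00] → after → no.
P [Fri 03:00, Fri 23:00] → after → no.
Q [Sat 22:00, Sun 20:00] → after → no.
R [Tue 04:00, Tue 20:00] → overlapped-by → yes.
U [Tue 04:00, Wed 20:00] → overlapped-by → yes.
Result: F, J, K, R, U.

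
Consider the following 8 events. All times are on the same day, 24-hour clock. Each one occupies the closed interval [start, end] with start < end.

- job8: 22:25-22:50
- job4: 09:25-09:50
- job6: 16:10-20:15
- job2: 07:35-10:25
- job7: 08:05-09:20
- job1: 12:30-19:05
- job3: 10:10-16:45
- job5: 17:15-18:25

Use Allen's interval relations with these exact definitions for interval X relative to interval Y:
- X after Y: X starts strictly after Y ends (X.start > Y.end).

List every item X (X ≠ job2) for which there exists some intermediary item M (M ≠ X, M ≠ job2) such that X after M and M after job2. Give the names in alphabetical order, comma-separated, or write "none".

job8

Target job2 = [07:35, 10:25].
Intermediaries M with M after job2: job1, job5, job6, job8.
Via job1 — items with X after job1: job8.
Via job5 — items with X after job5: job8.
Via job6 — items with X after job6: job8.
Via job8 — items with X after job8: none.
Union: job8.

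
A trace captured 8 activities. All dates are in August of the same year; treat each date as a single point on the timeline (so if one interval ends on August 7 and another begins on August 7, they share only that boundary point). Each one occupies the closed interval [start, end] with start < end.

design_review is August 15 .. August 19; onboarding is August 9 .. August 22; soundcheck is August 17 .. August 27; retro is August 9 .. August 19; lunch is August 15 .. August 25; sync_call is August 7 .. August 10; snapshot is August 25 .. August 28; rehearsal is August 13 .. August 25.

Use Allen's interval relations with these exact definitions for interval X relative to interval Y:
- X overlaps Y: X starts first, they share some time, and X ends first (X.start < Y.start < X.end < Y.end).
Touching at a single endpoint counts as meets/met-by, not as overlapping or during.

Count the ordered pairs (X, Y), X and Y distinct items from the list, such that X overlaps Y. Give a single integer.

Checking all 56 ordered pairs for relation 'overlaps'; matching pairs in alphabetical order:
(design_review, soundcheck): design_review overlaps soundcheck ✓
(lunch, soundcheck): lunch overlaps soundcheck ✓
(onboarding, lunch): onboarding overlaps lunch ✓
(onboarding, rehearsal): onboarding overlaps rehearsal ✓
(onboarding, soundcheck): onboarding overlaps soundcheck ✓
(rehearsal, soundcheck): rehearsal overlaps soundcheck ✓
(retro, lunch): retro overlaps lunch ✓
(retro, rehearsal): retro overlaps rehearsal ✓
(retro, soundcheck): retro overlaps soundcheck ✓
(soundcheck, snapshot): soundcheck overlaps snapshot ✓
(sync_call, onboarding): sync_call overlaps onboarding ✓
(sync_call, retro): sync_call overlaps retro ✓
Count: 12.

12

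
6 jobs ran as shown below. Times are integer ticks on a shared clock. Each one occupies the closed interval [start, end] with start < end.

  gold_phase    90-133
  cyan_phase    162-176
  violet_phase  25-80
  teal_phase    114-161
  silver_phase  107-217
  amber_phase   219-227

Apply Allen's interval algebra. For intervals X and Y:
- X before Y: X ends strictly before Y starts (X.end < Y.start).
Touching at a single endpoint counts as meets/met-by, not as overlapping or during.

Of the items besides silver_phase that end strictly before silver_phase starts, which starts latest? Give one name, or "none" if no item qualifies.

violet_phase

Target silver_phase = [107, 217].
amber_phase [219, 227] → after → excluded.
cyan_phase [162, 176] → during → excluded.
gold_phase [90, 133] → overlaps → excluded.
teal_phase [114, 161] → during → excluded.
violet_phase [25, 80] → before → candidate.
Among candidates, latest start is 25 → violet_phase.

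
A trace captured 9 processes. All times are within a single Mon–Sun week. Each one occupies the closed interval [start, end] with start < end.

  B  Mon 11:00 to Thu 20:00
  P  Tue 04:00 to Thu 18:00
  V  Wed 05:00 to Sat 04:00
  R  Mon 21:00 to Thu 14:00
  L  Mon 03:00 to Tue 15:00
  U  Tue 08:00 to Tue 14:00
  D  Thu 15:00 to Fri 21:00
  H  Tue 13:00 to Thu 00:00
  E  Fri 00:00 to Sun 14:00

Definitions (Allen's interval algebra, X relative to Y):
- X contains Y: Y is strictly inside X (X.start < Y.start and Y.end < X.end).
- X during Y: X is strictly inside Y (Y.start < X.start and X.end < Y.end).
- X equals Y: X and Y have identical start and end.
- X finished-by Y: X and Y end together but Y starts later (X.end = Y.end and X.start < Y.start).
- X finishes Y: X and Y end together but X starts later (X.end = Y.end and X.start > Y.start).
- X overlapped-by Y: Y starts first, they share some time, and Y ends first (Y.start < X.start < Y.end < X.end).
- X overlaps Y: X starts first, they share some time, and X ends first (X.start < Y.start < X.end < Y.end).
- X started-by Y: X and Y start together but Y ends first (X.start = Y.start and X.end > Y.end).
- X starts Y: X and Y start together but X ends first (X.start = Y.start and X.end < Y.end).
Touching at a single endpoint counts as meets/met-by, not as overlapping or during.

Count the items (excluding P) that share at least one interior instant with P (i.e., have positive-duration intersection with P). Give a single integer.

7

Target P = [Tue 04:00, Thu 18:00].
B [Mon 11:00, Thu 20:00] → contains → counts.
D [Thu 15:00, Fri 21:00] → overlapped-by → counts.
E [Fri 00:00, Sun 14:00] → after → no.
H [Tue 13:00, Thu 00:00] → during → counts.
L [Mon 03:00, Tue 15:00] → overlaps → counts.
R [Mon 21:00, Thu 14:00] → overlaps → counts.
U [Tue 08:00, Tue 14:00] → during → counts.
V [Wed 05:00, Sat 04:00] → overlapped-by → counts.
Total: 7.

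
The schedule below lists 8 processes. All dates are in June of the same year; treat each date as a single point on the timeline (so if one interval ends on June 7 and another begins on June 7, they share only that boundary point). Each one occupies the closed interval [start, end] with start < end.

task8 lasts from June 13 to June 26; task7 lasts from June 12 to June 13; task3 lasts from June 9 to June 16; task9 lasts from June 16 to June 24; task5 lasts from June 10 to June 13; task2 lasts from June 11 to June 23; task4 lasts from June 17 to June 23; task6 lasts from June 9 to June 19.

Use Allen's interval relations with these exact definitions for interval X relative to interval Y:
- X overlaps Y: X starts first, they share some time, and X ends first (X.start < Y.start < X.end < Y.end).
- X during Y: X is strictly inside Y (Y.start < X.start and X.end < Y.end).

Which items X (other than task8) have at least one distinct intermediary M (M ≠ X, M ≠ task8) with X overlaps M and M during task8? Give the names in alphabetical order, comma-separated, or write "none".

Target task8 = [June 13, June 26].
Intermediaries M with M during task8: task4, task9.
Via task4 — items with X overlaps task4: task6.
Via task9 — items with X overlaps task9: task2, task6.
Union: task2, task6.

task2, task6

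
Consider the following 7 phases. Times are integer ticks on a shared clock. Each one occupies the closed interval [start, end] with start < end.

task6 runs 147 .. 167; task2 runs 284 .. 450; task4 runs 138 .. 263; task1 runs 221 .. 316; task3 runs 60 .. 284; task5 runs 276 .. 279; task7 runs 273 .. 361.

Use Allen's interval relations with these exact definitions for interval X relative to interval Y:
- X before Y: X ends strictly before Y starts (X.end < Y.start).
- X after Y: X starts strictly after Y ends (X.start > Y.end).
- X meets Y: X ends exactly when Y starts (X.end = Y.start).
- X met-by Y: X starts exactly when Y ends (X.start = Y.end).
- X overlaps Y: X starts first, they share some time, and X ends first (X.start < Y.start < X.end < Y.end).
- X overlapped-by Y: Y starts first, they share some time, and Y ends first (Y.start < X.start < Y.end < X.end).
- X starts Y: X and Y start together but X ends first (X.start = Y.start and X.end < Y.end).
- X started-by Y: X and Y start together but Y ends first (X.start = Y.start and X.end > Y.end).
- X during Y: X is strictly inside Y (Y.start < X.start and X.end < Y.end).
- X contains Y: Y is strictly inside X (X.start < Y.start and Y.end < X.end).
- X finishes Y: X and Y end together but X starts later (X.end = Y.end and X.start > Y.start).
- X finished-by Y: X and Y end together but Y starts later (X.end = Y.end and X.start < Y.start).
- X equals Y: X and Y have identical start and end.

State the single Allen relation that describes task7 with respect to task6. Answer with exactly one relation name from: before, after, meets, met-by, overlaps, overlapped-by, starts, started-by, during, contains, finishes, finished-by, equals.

after

task7 = [273, 361]; task6 = [147, 167].
Compare endpoints: task7.start > task6.start, task7.start > task6.end, task7.end > task6.start, task7.end > task6.end.
That pattern is 'after'.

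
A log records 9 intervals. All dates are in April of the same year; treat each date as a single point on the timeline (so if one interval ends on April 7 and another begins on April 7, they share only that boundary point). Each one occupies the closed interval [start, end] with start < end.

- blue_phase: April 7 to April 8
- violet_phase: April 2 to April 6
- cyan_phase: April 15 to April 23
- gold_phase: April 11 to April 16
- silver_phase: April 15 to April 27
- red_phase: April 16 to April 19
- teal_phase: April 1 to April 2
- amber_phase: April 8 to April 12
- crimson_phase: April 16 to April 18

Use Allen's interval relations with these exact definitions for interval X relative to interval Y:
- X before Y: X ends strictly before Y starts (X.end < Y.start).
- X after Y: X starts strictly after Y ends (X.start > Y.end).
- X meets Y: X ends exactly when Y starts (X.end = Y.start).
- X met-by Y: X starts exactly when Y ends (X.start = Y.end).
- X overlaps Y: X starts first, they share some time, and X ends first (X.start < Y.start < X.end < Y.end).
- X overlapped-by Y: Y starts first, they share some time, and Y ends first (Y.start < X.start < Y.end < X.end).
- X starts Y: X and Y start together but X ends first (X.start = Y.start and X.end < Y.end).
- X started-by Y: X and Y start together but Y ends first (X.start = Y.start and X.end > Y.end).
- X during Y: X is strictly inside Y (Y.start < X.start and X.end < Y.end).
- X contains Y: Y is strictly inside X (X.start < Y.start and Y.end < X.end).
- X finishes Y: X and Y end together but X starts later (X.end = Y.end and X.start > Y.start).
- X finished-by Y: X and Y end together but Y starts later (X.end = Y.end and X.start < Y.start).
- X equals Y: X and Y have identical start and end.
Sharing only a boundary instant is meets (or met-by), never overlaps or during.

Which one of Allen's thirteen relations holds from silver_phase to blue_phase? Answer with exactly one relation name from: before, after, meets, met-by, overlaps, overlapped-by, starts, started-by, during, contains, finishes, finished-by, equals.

after

silver_phase = [April 15, April 27]; blue_phase = [April 7, April 8].
Compare endpoints: silver_phase.start > blue_phase.start, silver_phase.start > blue_phase.end, silver_phase.end > blue_phase.start, silver_phase.end > blue_phase.end.
That pattern is 'after'.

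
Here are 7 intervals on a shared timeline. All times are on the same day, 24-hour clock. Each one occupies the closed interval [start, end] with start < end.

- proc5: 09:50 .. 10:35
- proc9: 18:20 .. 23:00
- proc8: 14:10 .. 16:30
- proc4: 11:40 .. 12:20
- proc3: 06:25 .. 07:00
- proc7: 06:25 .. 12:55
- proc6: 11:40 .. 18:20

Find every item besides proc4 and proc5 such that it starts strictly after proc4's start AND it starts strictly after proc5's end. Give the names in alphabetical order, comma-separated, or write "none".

Conditions: its start is strictly after proc4's start (X.start > 11:40) AND its start is strictly after proc5's end (X.start > 10:35).
proc3: start 06:25 > 11:40? ✗; start 06:25 > 10:35? ✗ → no.
proc6: start 11:40 > 11:40? ✗; start 11:40 > 10:35? ✓ → no.
proc7: start 06:25 > 11:40? ✗; start 06:25 > 10:35? ✗ → no.
proc8: start 14:10 > 11:40? ✓; start 14:10 > 10:35? ✓ → yes.
proc9: start 18:20 > 11:40? ✓; start 18:20 > 10:35? ✓ → yes.
Result: proc8, proc9.

proc8, proc9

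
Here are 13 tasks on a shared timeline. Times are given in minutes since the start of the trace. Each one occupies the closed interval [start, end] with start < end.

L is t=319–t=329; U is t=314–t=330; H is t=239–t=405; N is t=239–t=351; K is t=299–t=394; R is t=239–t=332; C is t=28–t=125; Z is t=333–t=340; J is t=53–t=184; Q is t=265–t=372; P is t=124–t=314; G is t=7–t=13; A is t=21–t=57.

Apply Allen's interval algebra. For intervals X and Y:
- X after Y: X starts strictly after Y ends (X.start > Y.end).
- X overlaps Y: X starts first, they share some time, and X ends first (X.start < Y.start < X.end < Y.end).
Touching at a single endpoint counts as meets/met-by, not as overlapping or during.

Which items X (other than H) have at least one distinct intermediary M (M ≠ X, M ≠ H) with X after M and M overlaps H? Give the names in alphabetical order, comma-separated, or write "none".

Target H = [t=239, t=405].
Intermediaries M with M overlaps H: P.
Via P — items with X after P: L, Z.
Union: L, Z.

L, Z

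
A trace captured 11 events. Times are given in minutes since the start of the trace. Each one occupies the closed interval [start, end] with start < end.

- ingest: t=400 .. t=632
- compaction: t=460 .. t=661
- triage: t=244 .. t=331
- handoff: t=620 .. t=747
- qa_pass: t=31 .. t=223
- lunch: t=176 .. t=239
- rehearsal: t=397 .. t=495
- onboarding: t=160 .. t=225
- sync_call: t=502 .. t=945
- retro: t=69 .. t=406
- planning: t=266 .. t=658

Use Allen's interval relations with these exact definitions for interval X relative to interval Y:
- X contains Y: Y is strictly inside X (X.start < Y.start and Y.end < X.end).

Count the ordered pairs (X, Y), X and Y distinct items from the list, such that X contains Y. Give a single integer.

Checking all 110 ordered pairs for relation 'contains'; matching pairs in alphabetical order:
(planning, ingest): planning contains ingest ✓
(planning, rehearsal): planning contains rehearsal ✓
(retro, lunch): retro contains lunch ✓
(retro, onboarding): retro contains onboarding ✓
(retro, triage): retro contains triage ✓
(sync_call, handoff): sync_call contains handoff ✓
Count: 6.

6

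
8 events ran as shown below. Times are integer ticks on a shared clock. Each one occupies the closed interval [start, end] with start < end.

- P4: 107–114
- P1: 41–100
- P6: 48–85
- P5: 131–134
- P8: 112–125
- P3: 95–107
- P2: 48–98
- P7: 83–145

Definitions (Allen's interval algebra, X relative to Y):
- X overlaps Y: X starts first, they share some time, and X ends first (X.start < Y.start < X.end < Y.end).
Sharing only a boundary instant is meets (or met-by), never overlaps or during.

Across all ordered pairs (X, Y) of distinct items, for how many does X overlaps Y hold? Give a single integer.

6

Checking all 56 ordered pairs for relation 'overlaps'; matching pairs in alphabetical order:
(P1, P3): P1 overlaps P3 ✓
(P1, P7): P1 overlaps P7 ✓
(P2, P3): P2 overlaps P3 ✓
(P2, P7): P2 overlaps P7 ✓
(P4, P8): P4 overlaps P8 ✓
(P6, P7): P6 overlaps P7 ✓
Count: 6.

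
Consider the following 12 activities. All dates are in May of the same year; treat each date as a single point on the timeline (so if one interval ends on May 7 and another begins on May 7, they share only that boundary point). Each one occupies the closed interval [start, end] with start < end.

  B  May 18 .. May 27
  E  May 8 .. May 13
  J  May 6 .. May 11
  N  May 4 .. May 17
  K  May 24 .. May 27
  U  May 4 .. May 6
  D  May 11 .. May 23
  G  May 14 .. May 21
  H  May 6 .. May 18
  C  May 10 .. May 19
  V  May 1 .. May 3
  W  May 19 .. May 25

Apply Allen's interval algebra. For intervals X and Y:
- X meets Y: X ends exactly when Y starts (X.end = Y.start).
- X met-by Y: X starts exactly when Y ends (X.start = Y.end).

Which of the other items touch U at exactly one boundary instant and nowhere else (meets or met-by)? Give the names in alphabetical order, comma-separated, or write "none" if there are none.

Target U = [May 4, May 6].
B [May 18, May 27] → after → no.
C [May 10, May 19] → after → no.
D [May 11, May 23] → after → no.
E [May 8, May 13] → after → no.
G [May 14, May 21] → after → no.
H [May 6, May 18] → met-by → yes.
J [May 6, May 11] → met-by → yes.
K [May 24, May 27] → after → no.
N [May 4, May 17] → started-by → no.
V [May 1, May 3] → before → no.
W [May 19, May 25] → after → no.
Result: H, J.

H, J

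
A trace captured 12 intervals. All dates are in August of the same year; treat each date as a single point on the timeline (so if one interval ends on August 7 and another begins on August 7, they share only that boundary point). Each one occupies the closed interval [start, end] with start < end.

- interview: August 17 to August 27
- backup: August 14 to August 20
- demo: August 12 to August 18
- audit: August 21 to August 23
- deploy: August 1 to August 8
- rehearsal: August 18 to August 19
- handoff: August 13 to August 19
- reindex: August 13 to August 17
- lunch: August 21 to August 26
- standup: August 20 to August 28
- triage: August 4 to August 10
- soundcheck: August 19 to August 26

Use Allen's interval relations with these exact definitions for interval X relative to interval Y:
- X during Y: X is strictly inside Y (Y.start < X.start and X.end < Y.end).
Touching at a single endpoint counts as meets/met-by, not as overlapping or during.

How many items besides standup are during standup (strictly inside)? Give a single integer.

2

Target standup = [August 20, August 28].
audit [August 21, August 23] → during → counts.
backup [August 14, August 20] → meets → no.
demo [August 12, August 18] → before → no.
deploy [August 1, August 8] → before → no.
handoff [August 13, August 19] → before → no.
interview [August 17, August 27] → overlaps → no.
lunch [August 21, August 26] → during → counts.
rehearsal [August 18, August 19] → before → no.
reindex [August 13, August 17] → before → no.
soundcheck [August 19, August 26] → overlaps → no.
triage [August 4, August 10] → before → no.
Total: 2.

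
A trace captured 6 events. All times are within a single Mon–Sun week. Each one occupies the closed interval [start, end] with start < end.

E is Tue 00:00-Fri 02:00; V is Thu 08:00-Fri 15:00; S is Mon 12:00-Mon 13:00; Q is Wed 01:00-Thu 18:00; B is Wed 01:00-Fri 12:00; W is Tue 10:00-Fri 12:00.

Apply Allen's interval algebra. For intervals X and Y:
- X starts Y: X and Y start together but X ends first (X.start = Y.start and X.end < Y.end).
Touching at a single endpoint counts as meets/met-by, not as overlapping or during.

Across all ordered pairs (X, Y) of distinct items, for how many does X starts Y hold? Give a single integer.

1

Checking all 30 ordered pairs for relation 'starts'; matching pairs in alphabetical order:
(Q, B): Q starts B ✓
Count: 1.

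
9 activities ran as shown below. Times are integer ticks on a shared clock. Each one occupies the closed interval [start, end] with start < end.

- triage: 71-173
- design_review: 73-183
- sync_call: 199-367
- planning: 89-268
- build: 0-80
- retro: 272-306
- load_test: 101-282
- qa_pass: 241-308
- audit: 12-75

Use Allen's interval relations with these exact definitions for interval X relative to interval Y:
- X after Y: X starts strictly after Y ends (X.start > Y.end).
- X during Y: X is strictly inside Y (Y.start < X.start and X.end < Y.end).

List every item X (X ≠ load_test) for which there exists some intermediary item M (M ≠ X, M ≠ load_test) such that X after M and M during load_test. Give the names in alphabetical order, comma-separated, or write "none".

none

Target load_test = [101, 282].
Intermediaries M with M during load_test: none.
Union: none.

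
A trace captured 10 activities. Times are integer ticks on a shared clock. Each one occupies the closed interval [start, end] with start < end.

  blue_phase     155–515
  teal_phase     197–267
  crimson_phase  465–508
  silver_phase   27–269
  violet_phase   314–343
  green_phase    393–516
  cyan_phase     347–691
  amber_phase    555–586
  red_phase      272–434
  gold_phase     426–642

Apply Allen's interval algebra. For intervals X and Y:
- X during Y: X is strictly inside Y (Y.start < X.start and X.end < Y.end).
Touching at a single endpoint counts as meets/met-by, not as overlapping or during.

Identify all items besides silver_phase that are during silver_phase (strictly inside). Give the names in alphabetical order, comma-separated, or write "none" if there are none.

Target silver_phase = [27, 269].
amber_phase [555, 586] → after → no.
blue_phase [155, 515] → overlapped-by → no.
crimson_phase [465, 508] → after → no.
cyan_phase [347, 691] → after → no.
gold_phase [426, 642] → after → no.
green_phase [393, 516] → after → no.
red_phase [272, 434] → after → no.
teal_phase [197, 267] → during → yes.
violet_phase [314, 343] → after → no.
Result: teal_phase.

teal_phase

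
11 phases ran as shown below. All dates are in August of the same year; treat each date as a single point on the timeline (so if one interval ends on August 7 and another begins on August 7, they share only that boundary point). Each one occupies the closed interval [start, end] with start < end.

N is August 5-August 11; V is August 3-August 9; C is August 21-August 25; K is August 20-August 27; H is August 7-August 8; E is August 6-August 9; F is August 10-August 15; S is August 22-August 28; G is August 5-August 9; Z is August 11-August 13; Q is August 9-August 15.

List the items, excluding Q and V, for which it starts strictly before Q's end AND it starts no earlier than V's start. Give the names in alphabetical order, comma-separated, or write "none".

E, F, G, H, N, Z

Conditions: its start is strictly before Q's end (X.start < August 15) AND its start is no earlier than V's start (X.start >= August 3).
C: start August 21 < August 15? ✗; start August 21 >= August 3? ✓ → no.
E: start August 6 < August 15? ✓; start August 6 >= August 3? ✓ → yes.
F: start August 10 < August 15? ✓; start August 10 >= August 3? ✓ → yes.
G: start August 5 < August 15? ✓; start August 5 >= August 3? ✓ → yes.
H: start August 7 < August 15? ✓; start August 7 >= August 3? ✓ → yes.
K: start August 20 < August 15? ✗; start August 20 >= August 3? ✓ → no.
N: start August 5 < August 15? ✓; start August 5 >= August 3? ✓ → yes.
S: start August 22 < August 15? ✗; start August 22 >= August 3? ✓ → no.
Z: start August 11 < August 15? ✓; start August 11 >= August 3? ✓ → yes.
Result: E, F, G, H, N, Z.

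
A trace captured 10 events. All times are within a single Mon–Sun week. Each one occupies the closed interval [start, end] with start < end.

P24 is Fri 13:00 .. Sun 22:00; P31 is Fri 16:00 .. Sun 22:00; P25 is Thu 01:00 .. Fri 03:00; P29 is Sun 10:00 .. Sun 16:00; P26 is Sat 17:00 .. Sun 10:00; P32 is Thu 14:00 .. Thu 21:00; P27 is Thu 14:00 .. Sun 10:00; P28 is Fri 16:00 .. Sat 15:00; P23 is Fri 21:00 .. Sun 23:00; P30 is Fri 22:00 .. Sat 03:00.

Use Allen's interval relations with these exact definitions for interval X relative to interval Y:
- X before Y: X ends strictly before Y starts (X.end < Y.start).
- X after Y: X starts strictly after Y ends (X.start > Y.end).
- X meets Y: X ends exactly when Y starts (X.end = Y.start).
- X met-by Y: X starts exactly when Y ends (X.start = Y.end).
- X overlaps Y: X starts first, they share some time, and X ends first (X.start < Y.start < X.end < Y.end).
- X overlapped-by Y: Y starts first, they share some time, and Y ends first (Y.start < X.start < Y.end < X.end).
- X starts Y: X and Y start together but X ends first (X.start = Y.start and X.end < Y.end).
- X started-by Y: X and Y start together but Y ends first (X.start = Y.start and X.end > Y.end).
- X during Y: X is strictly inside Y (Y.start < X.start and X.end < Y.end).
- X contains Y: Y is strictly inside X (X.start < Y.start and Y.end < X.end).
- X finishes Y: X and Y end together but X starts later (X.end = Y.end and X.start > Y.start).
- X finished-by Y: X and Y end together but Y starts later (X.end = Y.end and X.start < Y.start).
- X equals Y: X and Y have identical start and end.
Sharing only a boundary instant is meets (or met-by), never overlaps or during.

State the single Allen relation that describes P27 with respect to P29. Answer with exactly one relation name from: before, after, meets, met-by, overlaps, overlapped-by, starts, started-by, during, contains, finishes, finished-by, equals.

meets

P27 = [Thu 14:00, Sun 10:00]; P29 = [Sun 10:00, Sun 16:00].
Compare endpoints: P27.start < P29.start, P27.start < P29.end, P27.end = P29.start, P27.end < P29.end.
That pattern is 'meets'.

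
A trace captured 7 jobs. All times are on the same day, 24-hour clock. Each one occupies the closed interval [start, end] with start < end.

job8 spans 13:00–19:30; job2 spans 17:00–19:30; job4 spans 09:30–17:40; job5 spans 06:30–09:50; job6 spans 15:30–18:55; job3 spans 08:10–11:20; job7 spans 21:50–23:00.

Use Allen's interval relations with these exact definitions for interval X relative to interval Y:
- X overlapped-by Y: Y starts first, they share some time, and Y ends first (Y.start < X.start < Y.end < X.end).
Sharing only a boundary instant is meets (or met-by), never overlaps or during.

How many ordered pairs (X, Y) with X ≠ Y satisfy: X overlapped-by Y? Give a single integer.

Checking all 42 ordered pairs for relation 'overlapped-by'; matching pairs in alphabetical order:
(job2, job4): job2 overlapped-by job4 ✓
(job2, job6): job2 overlapped-by job6 ✓
(job3, job5): job3 overlapped-by job5 ✓
(job4, job3): job4 overlapped-by job3 ✓
(job4, job5): job4 overlapped-by job5 ✓
(job6, job4): job6 overlapped-by job4 ✓
(job8, job4): job8 overlapped-by job4 ✓
Count: 7.

7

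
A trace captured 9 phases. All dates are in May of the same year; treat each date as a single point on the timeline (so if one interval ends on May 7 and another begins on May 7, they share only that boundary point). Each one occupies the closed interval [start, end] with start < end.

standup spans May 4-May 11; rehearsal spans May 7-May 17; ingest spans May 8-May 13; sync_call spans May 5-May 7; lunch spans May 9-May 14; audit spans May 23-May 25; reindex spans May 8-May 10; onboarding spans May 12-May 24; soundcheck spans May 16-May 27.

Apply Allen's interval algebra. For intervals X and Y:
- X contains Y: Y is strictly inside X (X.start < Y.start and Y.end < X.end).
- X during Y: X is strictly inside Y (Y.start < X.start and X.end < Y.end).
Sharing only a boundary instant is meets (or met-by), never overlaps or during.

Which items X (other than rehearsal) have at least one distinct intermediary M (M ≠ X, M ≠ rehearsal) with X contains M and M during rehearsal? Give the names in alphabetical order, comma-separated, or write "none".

standup

Target rehearsal = [May 7, May 17].
Intermediaries M with M during rehearsal: ingest, lunch, reindex.
Via ingest — items with X contains ingest: none.
Via lunch — items with X contains lunch: none.
Via reindex — items with X contains reindex: standup.
Union: standup.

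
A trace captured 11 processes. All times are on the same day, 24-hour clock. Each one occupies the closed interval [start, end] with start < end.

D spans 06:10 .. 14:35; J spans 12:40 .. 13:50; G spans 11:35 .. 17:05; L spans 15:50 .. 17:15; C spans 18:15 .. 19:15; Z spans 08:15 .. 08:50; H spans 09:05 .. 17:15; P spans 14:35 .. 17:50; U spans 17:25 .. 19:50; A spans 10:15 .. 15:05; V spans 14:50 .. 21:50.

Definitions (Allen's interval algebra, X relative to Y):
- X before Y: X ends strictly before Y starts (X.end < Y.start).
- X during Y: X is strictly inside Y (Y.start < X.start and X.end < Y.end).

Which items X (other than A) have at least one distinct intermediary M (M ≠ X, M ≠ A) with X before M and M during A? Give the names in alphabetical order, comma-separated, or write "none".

Z

Target A = [10:15, 15:05].
Intermediaries M with M during A: J.
Via J — items with X before J: Z.
Union: Z.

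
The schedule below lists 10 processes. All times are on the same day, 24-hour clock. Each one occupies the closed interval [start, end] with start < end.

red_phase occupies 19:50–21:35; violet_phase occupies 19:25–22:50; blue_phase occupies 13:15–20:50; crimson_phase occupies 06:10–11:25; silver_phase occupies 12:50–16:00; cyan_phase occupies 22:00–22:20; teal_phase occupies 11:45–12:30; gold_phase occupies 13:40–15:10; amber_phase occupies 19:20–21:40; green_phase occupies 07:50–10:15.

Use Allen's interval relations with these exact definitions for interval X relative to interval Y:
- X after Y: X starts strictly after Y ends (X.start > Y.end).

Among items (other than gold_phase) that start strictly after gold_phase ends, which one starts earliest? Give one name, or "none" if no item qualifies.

Target gold_phase = [13:40, 15:10].
amber_phase [19:20, 21:40] → after → candidate.
blue_phase [13:15, 20:50] → contains → excluded.
crimson_phase [06:10, 11:25] → before → excluded.
cyan_phase [22:00, 22:20] → after → candidate.
green_phase [07:50, 10:15] → before → excluded.
red_phase [19:50, 21:35] → after → candidate.
silver_phase [12:50, 16:00] → contains → excluded.
teal_phase [11:45, 12:30] → before → excluded.
violet_phase [19:25, 22:50] → after → candidate.
Among candidates, earliest start is 19:20 → amber_phase.

amber_phase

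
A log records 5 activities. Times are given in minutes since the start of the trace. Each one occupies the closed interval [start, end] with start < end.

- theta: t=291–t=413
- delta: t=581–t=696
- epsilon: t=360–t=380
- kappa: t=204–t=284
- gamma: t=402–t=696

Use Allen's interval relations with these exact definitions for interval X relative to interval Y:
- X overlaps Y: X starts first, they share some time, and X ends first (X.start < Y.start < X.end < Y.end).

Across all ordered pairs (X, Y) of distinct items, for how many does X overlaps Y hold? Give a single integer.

1

Checking all 20 ordered pairs for relation 'overlaps'; matching pairs in alphabetical order:
(theta, gamma): theta overlaps gamma ✓
Count: 1.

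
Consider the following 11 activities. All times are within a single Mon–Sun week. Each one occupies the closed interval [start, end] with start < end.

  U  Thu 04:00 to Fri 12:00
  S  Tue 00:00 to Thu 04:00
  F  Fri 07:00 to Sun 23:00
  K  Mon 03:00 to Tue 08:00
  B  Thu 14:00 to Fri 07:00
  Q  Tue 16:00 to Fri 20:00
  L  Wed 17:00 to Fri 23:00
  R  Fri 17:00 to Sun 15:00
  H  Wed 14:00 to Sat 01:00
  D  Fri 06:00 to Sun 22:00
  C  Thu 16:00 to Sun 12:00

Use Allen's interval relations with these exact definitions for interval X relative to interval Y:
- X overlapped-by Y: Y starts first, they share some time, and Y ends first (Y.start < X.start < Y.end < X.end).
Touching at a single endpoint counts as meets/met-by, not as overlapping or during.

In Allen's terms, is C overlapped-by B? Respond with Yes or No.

Yes

C = [Thu 16:00, Sun 12:00], B = [Thu 14:00, Fri 07:00].
Actual relation of C to B: overlapped-by.
Asked whether 'overlapped-by' holds → Yes.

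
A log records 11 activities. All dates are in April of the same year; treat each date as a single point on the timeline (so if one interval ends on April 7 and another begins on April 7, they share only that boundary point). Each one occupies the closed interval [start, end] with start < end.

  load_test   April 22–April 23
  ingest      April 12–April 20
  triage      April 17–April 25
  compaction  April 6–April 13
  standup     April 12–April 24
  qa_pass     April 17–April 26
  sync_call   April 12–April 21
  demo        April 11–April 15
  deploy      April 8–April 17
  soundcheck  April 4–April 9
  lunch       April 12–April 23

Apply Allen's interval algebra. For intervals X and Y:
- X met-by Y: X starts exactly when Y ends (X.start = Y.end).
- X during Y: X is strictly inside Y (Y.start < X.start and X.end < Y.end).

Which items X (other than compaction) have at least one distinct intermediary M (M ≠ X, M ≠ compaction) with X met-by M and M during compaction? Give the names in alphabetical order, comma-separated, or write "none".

Target compaction = [April 6, April 13].
Intermediaries M with M during compaction: none.
Union: none.

none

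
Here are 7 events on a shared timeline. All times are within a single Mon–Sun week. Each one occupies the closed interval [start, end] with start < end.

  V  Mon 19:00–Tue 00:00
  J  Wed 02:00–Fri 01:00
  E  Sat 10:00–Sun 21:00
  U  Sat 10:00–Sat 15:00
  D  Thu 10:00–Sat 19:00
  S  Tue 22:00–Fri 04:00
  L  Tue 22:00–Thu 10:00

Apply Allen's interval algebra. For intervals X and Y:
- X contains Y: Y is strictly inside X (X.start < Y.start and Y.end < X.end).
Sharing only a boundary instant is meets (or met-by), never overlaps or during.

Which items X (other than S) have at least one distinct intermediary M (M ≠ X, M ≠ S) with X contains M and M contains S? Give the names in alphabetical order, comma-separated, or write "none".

none

Target S = [Tue 22:00, Fri 04:00].
Intermediaries M with M contains S: none.
Union: none.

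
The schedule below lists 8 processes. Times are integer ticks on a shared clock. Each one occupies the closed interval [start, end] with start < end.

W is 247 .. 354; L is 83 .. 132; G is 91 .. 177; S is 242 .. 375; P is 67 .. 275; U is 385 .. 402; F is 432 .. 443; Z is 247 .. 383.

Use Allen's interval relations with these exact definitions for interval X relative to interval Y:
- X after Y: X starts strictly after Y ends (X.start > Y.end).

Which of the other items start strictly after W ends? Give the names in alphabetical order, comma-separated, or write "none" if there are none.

F, U

Target W = [247, 354].
F [432, 443] → after → yes.
G [91, 177] → before → no.
L [83, 132] → before → no.
P [67, 275] → overlaps → no.
S [242, 375] → contains → no.
U [385, 402] → after → yes.
Z [247, 383] → started-by → no.
Result: F, U.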